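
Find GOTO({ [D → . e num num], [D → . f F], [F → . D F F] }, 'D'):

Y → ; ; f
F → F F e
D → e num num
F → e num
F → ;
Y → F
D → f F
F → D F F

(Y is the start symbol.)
{ [D → . e num num], [D → . f F], [F → . ;], [F → . D F F], [F → . F F e], [F → . e num], [F → D . F F] }

GOTO(I, 'D') = CLOSURE({ [A → αX.β] : [A → α.Xβ] ∈ I, X = 'D' })

Items with dot before 'D', with the dot advanced:
  [F → . D F F] → [F → D . F F]
Closure of the advanced items:
  [F → D . F F] has the dot before F: add [F → . F F e], [F → . e num], [F → . ;], [F → . D F F]
  [F → . D F F] has the dot before D: add [D → . e num num], [D → . f F]

GOTO = { [D → . e num num], [D → . f F], [F → . ;], [F → . D F F], [F → . F F e], [F → . e num], [F → D . F F] }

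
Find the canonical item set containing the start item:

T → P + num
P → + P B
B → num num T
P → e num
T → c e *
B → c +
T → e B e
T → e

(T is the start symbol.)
{ [P → . + P B], [P → . e num], [T → . P + num], [T → . c e *], [T → . e B e], [T → . e], [T' → . T] }

First, augment the grammar with T' → T
I₀ = CLOSURE({ [T' → . T] }):
  [T' → . T] has the dot before T: add [T → . P + num], [T → . c e *], [T → . e B e], [T → . e]
  [T → . P + num] has the dot before P: add [P → . + P B], [P → . e num]
No further items can be added.

I₀ = { [P → . + P B], [P → . e num], [T → . P + num], [T → . c e *], [T → . e B e], [T → . e], [T' → . T] }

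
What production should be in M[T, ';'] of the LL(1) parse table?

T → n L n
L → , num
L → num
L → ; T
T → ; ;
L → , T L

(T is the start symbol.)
To find M[T, ';'], we find productions for T where ';' is in the predict set (PREDICT(N → α) = (FIRST(α) \ {ε}) ∪ (FOLLOW(N) if α ⇒* ε)).

T → n L n: PREDICT = { 'n' }
T → ; ;: PREDICT = { ';' }
  ';' is in predict set, so this production goes in M[T, ';']

M[T, ';'] = T → ; ;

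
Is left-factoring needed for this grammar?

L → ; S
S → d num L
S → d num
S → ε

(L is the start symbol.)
Yes, S has productions with common prefix 'd num'

Left-factoring is needed when two productions for the same non-terminal
share a common prefix on the right-hand side.

Productions for S:
  S → d num L
  S → d num
  S → ε

Found common prefix 'd num' in productions for S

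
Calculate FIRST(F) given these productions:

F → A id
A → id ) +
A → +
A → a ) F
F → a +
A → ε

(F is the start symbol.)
{ '+', 'a', 'id' }

FIRST sets of the other non-terminals involved (by the same procedure, iterated to a fixed point):
  FIRST(A) = { '+', 'a', 'id', ε }

From F → A id:
  - A is a non-terminal: add FIRST(A) \ {ε} = { '+', 'a', 'id' }
    A is nullable, so continue to the next symbol
  - id is a terminal: add 'id' and stop
From F → a +:
  - a is a terminal: add 'a' and stop

Collecting: FIRST(F) = { '+', 'a', 'id' }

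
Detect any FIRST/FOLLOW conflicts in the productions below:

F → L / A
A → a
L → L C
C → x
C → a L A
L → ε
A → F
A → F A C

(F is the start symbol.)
Yes. L → L C with FOLLOW(L) on { 'a', 'x' }

A FIRST/FOLLOW conflict occurs when a non-terminal N has a nullable alternative N → β (β ⇒* ε) and another alternative N → α with FIRST(α) ∩ FOLLOW(N) ≠ ∅: on such a lookahead the parser cannot decide between expanding α and letting N vanish via β.

Nullable non-terminals: L.
FIRST sets used below: FIRST(L) = { 'a', 'x', ε }, FIRST(C) = { 'a', 'x' }

L: nullable alternative(s) L → ε; FOLLOW(L) = { '/', 'a', 'x' }
  L → L C: FIRST \ {ε} = { 'a', 'x' } — overlaps FOLLOW(L) on { 'a', 'x' }: CONFLICT
  L → ε: FIRST \ {ε} = { } — this is the only nullable alternative, skip

A, C, F have no nullable alternative, so no FIRST/FOLLOW check is needed there.

So the grammar has 1 FIRST/FOLLOW conflict (marked CONFLICT above).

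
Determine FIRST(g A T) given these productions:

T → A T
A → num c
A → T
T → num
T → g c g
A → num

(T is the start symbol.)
{ 'g' }

To compute FIRST(g A T), process the symbols left to right:
Symbol g is a terminal. Add 'g' and stop.
FIRST(g A T) = { 'g' }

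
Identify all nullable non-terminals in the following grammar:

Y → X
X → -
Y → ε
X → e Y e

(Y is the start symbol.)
A non-terminal is nullable if it can derive ε (the empty string): either it has an ε-production, or it has a production whose right-hand side consists entirely of nullable non-terminals.

ε-productions: Y → ε
So Y is immediately nullable.
No further non-terminal can be added: every production for the remaining non-terminals contains a terminal or a non-nullable non-terminal.
Nullable = { 'Y' }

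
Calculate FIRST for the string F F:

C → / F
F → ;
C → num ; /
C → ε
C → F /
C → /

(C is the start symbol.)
FIRST sets of the non-terminals involved (from the grammar, by fixed-point iteration):
  FIRST(F) = { ';' }

To compute FIRST(F F), process the symbols left to right:
Symbol F is a non-terminal. Add FIRST(F) \ {ε} = { ';' }
F is not nullable (ε ∉ FIRST(F)), so stop here.
FIRST(F F) = { ';' }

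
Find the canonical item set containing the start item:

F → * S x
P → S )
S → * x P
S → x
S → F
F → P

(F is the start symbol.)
First, augment the grammar with F' → F
I₀ = CLOSURE({ [F' → . F] }):
  [F' → . F] has the dot before F: add [F → . * S x], [F → . P]
  [F → . P] has the dot before P: add [P → . S )]
  [P → . S )] has the dot before S: add [S → . * x P], [S → . x], [S → . F]
No further items can be added.

I₀ = { [F → . * S x], [F → . P], [F' → . F], [P → . S )], [S → . * x P], [S → . F], [S → . x] }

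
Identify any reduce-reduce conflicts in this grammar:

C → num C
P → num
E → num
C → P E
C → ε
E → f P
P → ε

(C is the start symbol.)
Yes — I0: [C → .] vs [P → .]; I3: [C → .] vs [P → .]

A reduce-reduce conflict occurs when an LR(0) state has two complete items [A → α .] and [B → β .] — both call for a reduction, and with no lookahead the parser cannot choose between them.

Augment with C' → C and build the canonical LR(0) collection (I0 = CLOSURE({[C' → . C]}), then GOTO on every symbol after a dot until no new states appear). It has 10 states:
  I0: { [C → . P E], [C → . num C], [C → .], [C' → . C], [P → . num], [P → .] }  — shift, 2 reduces
  I1: { [C' → C .] }  — accept
  I2: { [C → P . E], [E → . f P], [E → . num] }  — shift
  I3: { [C → . P E], [C → . num C], [C → .], [C → num . C], [P → . num], [P → .], [P → num .] }  — shift, 3 reduces
  I4: { [C → num C .] }  — reduce
  I5: { [C → P E .] }  — reduce
  I6: { [E → f . P], [P → . num], [P → .] }  — shift, reduce
  I7: { [E → num .] }  — reduce
  I8: { [E → f P .] }  — reduce
  I9: { [P → num .] }  — reduce

I0 contains complete items [C → .], [P → .] — reduce-reduce conflict.
I3 contains complete items [C → .], [P → .], [P → num .] — reduce-reduce conflict.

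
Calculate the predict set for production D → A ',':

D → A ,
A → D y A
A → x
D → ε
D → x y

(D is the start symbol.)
PREDICT(D → A ',') = (FIRST(RHS) \ {ε}) ∪ (FOLLOW(D) if ε ∈ FIRST(RHS), i.e. RHS ⇒* ε)
FIRST(A) = { 'x', 'y' }
FIRST(A ',') = { 'x', 'y' }
ε ∉ FIRST(A ','), so FOLLOW(D) is not added.
PREDICT(D → A ',') = { 'x', 'y' }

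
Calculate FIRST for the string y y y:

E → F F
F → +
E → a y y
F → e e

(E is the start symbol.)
To compute FIRST(y y y), process the symbols left to right:
Symbol y is a terminal. Add 'y' and stop.
FIRST(y y y) = { 'y' }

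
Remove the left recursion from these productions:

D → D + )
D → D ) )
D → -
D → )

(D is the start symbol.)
D is directly left-recursive. The standard transformation for
  A → A α₁ | ... | A α_m | β₁ | ... | β_n
is
  A  → β₁ A' | ... | β_n A'
  A' → α₁ A' | ... | α_m A' | ε

D → - becomes D → - D'
D → ) becomes D → ) D'
D → D + ) becomes D' → + ) D'
D → D ) ) becomes D' → ) ) D'
Add D' → ε

Resulting grammar:
D → - D'
D → ) D'
D' → + ) D'
D' → ) ) D'
D' → ε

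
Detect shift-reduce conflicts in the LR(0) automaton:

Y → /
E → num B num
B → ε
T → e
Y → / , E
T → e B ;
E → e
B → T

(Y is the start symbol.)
Yes — I1: [Y → / .] vs [Y → / . , E]; I6: [B → .] vs [T → . e]; I9: [B → .] vs [T → . e]

Augment with Y' → Y and build the canonical LR(0) collection (I0 = CLOSURE({[Y' → . Y]}), then GOTO on every symbol after a dot until no new states appear). It has 13 states:
  I0: { [Y → . / , E], [Y → . /], [Y' → . Y] }  — shift
  I1: { [Y → / . , E], [Y → / .] }  — shift, reduce
  I2: { [Y' → Y .] }  — accept
  I3: { [E → . e], [E → . num B num], [Y → / , . E] }  — shift
  I4: { [Y → / , E .] }  — reduce
  I5: { [E → e .] }  — reduce
  I6: { [B → . T], [B → .], [E → num . B num], [T → . e B ;], [T → . e] }  — shift, reduce
  I7: { [E → num B . num] }  — shift
  I8: { [B → T .] }  — reduce
  I9: { [B → . T], [B → .], [T → . e B ;], [T → . e], [T → e . B ;], [T → e .] }  — shift, 2 reduces
  I10: { [T → e B . ;] }  — shift
  I11: { [T → e B ; .] }  — reduce
  I12: { [E → num B num .] }  — reduce

I1 contains reduce item [Y → / .] and shift item [Y → / . , E] — shift-reduce conflict.
I6 contains reduce item [B → .] and shift items [T → . e], [T → . e B ;] — shift-reduce conflict.
I9 contains reduce items [B → .], [T → e .] and shift items [T → . e], [T → . e B ;] — shift-reduce conflict.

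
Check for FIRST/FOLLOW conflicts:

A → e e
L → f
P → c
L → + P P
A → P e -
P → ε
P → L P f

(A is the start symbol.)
A FIRST/FOLLOW conflict occurs when a non-terminal N has a nullable alternative N → β (β ⇒* ε) and another alternative N → α with FIRST(α) ∩ FOLLOW(N) ≠ ∅: on such a lookahead the parser cannot decide between expanding α and letting N vanish via β.

Nullable non-terminals: P.
FIRST sets used below: FIRST(L) = { '+', 'f' }

P: nullable alternative(s) P → ε; FOLLOW(P) = { '+', 'c', 'e', 'f' }
  P → c: FIRST \ {ε} = { 'c' } — overlaps FOLLOW(P) on { 'c' }: CONFLICT
  P → ε: FIRST \ {ε} = { } — this is the only nullable alternative, skip
  P → L P f: FIRST \ {ε} = { '+', 'f' } — overlaps FOLLOW(P) on { '+', 'f' }: CONFLICT

A, L have no nullable alternative, so no FIRST/FOLLOW check is needed there.

So the grammar has 2 FIRST/FOLLOW conflicts (marked CONFLICT above).

Answer: Yes. P → c with FOLLOW(P) on { 'c' }; P → L P f with FOLLOW(P) on { '+', 'f' }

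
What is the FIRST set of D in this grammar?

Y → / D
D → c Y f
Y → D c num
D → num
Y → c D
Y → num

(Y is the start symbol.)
{ 'c', 'num' }

From D → c Y f:
  - c is a terminal: add 'c' and stop
From D → num:
  - num is a terminal: add 'num' and stop

Collecting: FIRST(D) = { 'c', 'num' }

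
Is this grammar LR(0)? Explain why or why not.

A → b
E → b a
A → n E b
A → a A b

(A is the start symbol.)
Augment with A' → A and build the canonical LR(0) collection (I0 = CLOSURE({[A' → . A]}), then GOTO on every symbol after a dot until no new states appear). It has 11 states:
  I0: { [A → . a A b], [A → . b], [A → . n E b], [A' → . A] }  — shift
  I1: { [A' → A .] }  — accept
  I2: { [A → . a A b], [A → . b], [A → . n E b], [A → a . A b] }  — shift
  I3: { [A → b .] }  — reduce
  I4: { [A → n . E b], [E → . b a] }  — shift
  I5: { [A → n E . b] }  — shift
  I6: { [E → b . a] }  — shift
  I7: { [E → b a .] }  — reduce
  I8: { [A → n E b .] }  — reduce
  I9: { [A → a A . b] }  — shift
  I10: { [A → a A b .] }  — reduce

Every state is either a pure shift/goto state or contains exactly one complete item and nothing to shift — no conflicts. The grammar is LR(0).

Answer: Yes, the grammar is LR(0)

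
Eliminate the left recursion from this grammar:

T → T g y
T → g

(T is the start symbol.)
T is directly left-recursive. The standard transformation for
  A → A α₁ | ... | A α_m | β₁ | ... | β_n
is
  A  → β₁ A' | ... | β_n A'
  A' → α₁ A' | ... | α_m A' | ε

T → g becomes T → g T'
T → T g y becomes T' → g y T'
Add T' → ε

Resulting grammar:
T → g T'
T' → g y T'
T' → ε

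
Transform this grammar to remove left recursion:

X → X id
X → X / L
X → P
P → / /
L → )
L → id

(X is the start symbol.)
X is directly left-recursive. The standard transformation for
  A → A α₁ | ... | A α_m | β₁ | ... | β_n
is
  A  → β₁ A' | ... | β_n A'
  A' → α₁ A' | ... | α_m A' | ε

X → P becomes X → P X'
X → X id becomes X' → id X'
X → X / L becomes X' → / L X'
Add X' → ε

Productions for other non-terminals are unchanged:
  P → / /
  L → )
  L → id

Resulting grammar:
X → P X'
X' → id X'
X' → / L X'
X' → ε
P → / /
L → )
L → id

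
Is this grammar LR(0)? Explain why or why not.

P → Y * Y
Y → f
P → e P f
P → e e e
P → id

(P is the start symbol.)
No. Shift-reduce conflict between [P → e e e .] and [P → . e P f]

A grammar is LR(0) if no state in the canonical LR(0) collection has:
  - both a shift item (dot before a terminal) and a complete item (shift-reduce conflict), or
  - two or more complete items (reduce-reduce conflict; the accept item [P' → P .] counts as a complete item here).

Augment with P' → P and build the canonical LR(0) collection (I0 = CLOSURE({[P' → . P]}), then GOTO on every symbol after a dot until no new states appear). It has 12 states:
  I0: { [P → . Y * Y], [P → . e P f], [P → . e e e], [P → . id], [P' → . P], [Y → . f] }  — shift
  I1: { [P' → P .] }  — accept
  I2: { [P → Y . * Y] }  — shift
  I3: { [P → . Y * Y], [P → . e P f], [P → . e e e], [P → . id], [P → e . P f], [P → e . e e], [Y → . f] }  — shift
  I4: { [Y → f .] }  — reduce
  I5: { [P → id .] }  — reduce
  I6: { [P → e P . f] }  — shift
  I7: { [P → . Y * Y], [P → . e P f], [P → . e e e], [P → . id], [P → e . P f], [P → e . e e], [P → e e . e], [Y → . f] }  — shift
  I8: { [P → . Y * Y], [P → . e P f], [P → . e e e], [P → . id], [P → e . P f], [P → e . e e], [P → e e . e], [P → e e e .], [Y → . f] }  — shift, reduce
  I9: { [P → e P f .] }  — reduce
  I10: { [P → Y * . Y], [Y → . f] }  — shift
  I11: { [P → Y * Y .] }  — reduce

Conflict in state I8:
  Shift-reduce conflict between [P → e e e .] and [P → . e P f]
So the grammar is NOT LR(0).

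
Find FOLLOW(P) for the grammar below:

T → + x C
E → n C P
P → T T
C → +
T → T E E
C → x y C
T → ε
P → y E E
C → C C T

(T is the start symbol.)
{ $, '+', 'n', 'x', 'y' }

In E → n C P: P is at the end, add FOLLOW(E)

The FOLLOW sets referred to above (computed the same way, to a fixed point):
  FOLLOW(E) = { $, '+', 'n', 'x', 'y' }

Taking the union: FOLLOW(P) = { $, '+', 'n', 'x', 'y' }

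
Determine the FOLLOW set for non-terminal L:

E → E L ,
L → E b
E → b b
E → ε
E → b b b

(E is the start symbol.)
In E → E L ,: L is followed by ',', add FIRST(',') \ {ε} = { ',' }

Taking the union: FOLLOW(L) = { ',' }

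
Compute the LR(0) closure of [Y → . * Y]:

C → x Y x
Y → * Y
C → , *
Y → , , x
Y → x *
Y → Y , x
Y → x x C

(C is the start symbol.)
To compute CLOSURE, for each item [A → α.Bβ] where B is a non-terminal, add [B → .γ] for all productions B → γ; repeat for the newly added items until nothing changes.

Start with: [Y → . * Y]
The dot precedes the terminal '*', so nothing is added.

CLOSURE = { [Y → . * Y] }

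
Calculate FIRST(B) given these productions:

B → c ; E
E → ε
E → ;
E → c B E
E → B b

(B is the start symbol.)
To compute FIRST(B), examine every production with B on the left-hand side, reading each right-hand side left to right until a non-nullable symbol is reached.

From B → c ; E:
  - c is a terminal: add 'c' and stop

Collecting: FIRST(B) = { 'c' }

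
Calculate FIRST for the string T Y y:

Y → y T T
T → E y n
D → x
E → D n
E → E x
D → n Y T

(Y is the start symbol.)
FIRST sets of the non-terminals involved (from the grammar, by fixed-point iteration):
  FIRST(T) = { 'n', 'x' }

To compute FIRST(T Y y), process the symbols left to right:
Symbol T is a non-terminal. Add FIRST(T) \ {ε} = { 'n', 'x' }
T is not nullable (ε ∉ FIRST(T)), so stop here.
FIRST(T Y y) = { 'n', 'x' }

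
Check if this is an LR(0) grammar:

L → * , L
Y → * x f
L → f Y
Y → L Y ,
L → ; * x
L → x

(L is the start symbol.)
Augment with L' → L and build the canonical LR(0) collection (I0 = CLOSURE({[L' → . L]}), then GOTO on every symbol after a dot until no new states appear). It has 17 states:
  I0: { [L → . * , L], [L → . ; * x], [L → . f Y], [L → . x], [L' → . L] }  — shift
  I1: { [L → * . , L] }  — shift
  I2: { [L → ; . * x] }  — shift
  I3: { [L' → L .] }  — accept
  I4: { [L → . * , L], [L → . ; * x], [L → . f Y], [L → . x], [L → f . Y], [Y → . * x f], [Y → . L Y ,] }  — shift
  I5: { [L → x .] }  — reduce
  I6: { [L → * . , L], [Y → * . x f] }  — shift
  I7: { [L → . * , L], [L → . ; * x], [L → . f Y], [L → . x], [Y → . * x f], [Y → . L Y ,], [Y → L . Y ,] }  — shift
  I8: { [L → f Y .] }  — reduce
  I9: { [Y → L Y . ,] }  — shift
  I10: { [Y → L Y , .] }  — reduce
  I11: { [L → * , . L], [L → . * , L], [L → . ; * x], [L → . f Y], [L → . x] }  — shift
  I12: { [Y → * x . f] }  — shift
  I13: { [Y → * x f .] }  — reduce
  I14: { [L → * , L .] }  — reduce
  I15: { [L → ; * . x] }  — shift
  I16: { [L → ; * x .] }  — reduce

Every state is either a pure shift/goto state or contains exactly one complete item and nothing to shift — no conflicts. The grammar is LR(0).

Answer: Yes, the grammar is LR(0)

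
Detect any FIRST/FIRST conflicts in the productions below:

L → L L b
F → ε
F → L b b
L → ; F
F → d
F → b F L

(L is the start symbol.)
A FIRST/FIRST conflict occurs when two productions N → α and N → β for the same non-terminal have FIRST(α) ∩ FIRST(β) ≠ ∅ (with ε ∈ FIRST of a nullable right-hand side, so two nullable alternatives also conflict).

FIRST sets of the non-terminals at (or reachable through a nullable prefix from) the front of some alternative:
  FIRST(L) = { ';' }

Productions for L:
  L → L L b: FIRST = { ';' }
  L → ; F: FIRST = { ';' }
Productions for F:
  F → ε: FIRST = { ε }
  F → L b b: FIRST = { ';' }
  F → d: FIRST = { 'd' }
  F → b F L: FIRST = { 'b' }

Conflict for L: L → L L b and L → ; F
  Overlap: { ';' }

Answer: Yes. L → L L b / L → ';' F on { ';' }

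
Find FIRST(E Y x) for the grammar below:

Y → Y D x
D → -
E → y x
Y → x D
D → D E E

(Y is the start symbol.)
{ 'y' }

FIRST sets of the non-terminals involved (from the grammar, by fixed-point iteration):
  FIRST(E) = { 'y' }

To compute FIRST(E Y x), process the symbols left to right:
Symbol E is a non-terminal. Add FIRST(E) \ {ε} = { 'y' }
E is not nullable (ε ∉ FIRST(E)), so stop here.
FIRST(E Y x) = { 'y' }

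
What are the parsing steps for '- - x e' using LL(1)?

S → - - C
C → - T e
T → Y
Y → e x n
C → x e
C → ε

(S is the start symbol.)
LL(1) parsing maintains a stack (initially the start symbol over $) and the input. At each step: if the stack top is a terminal, match it against the current input token; if it is a non-terminal N, replace it with the RHS of M[N, lookahead] (the unique production whose predict set contains the lookahead).

Stack is shown with the top on the left.

Stack    Input      Action
--------------------------
S $      - - x e $  output S → - - C
- - C $  - - x e $  match '-'
- C $    - x e $    match '-'
C $      x e $      output C → x e
x e $    x e $      match 'x'
e $      e $        match 'e'
$        $          accept

The string is accepted.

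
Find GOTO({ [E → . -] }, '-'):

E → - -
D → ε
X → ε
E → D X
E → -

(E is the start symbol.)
GOTO(I, '-') = CLOSURE({ [A → αX.β] : [A → α.Xβ] ∈ I, X = '-' })

Items with dot before '-', with the dot advanced:
  [E → . -] → [E → - .]
Closure adds nothing (no advanced item has the dot before a non-terminal).

GOTO = { [E → - .] }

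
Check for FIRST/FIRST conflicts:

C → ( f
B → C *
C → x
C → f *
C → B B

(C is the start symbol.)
Yes. C → '(' f / C → B B on { '(' }; C → x / C → B B on { 'x' }; C → f '*' / C → B B on { 'f' }

A FIRST/FIRST conflict occurs when two productions N → α and N → β for the same non-terminal have FIRST(α) ∩ FIRST(β) ≠ ∅ (with ε ∈ FIRST of a nullable right-hand side, so two nullable alternatives also conflict).

FIRST sets of the non-terminals at (or reachable through a nullable prefix from) the front of some alternative:
  FIRST(B) = { '(', 'f', 'x' }

Productions for C:
  C → ( f: FIRST = { '(' }
  C → x: FIRST = { 'x' }
  C → f *: FIRST = { 'f' }
  C → B B: FIRST = { '(', 'f', 'x' }
B has only one production, so no FIRST/FIRST conflict is possible there.

Conflict for C: C → ( f and C → B B
  Overlap: { '(' }
Conflict for C: C → x and C → B B
  Overlap: { 'x' }
Conflict for C: C → f * and C → B B
  Overlap: { 'f' }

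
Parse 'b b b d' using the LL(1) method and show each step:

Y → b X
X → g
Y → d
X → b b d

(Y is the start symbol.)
LL(1) parsing maintains a stack (initially the start symbol over $) and the input. At each step: if the stack top is a terminal, match it against the current input token; if it is a non-terminal N, replace it with the RHS of M[N, lookahead] (the unique production whose predict set contains the lookahead).

Stack is shown with the top on the left.

Stack    Input      Action
--------------------------
Y $      b b b d $  output Y → b X
b X $    b b b d $  match 'b'
X $      b b d $    output X → b b d
b b d $  b b d $    match 'b'
b d $    b d $      match 'b'
d $      d $        match 'd'
$        $          accept

The string is accepted.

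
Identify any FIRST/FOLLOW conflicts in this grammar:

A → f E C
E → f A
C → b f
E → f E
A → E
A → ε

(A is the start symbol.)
No FIRST/FOLLOW conflicts.

Nullable non-terminals: A.
FIRST sets used below: FIRST(E) = { 'f' }

A: nullable alternative(s) A → ε; FOLLOW(A) = { $, 'b' }
  A → f E C: FIRST \ {ε} = { 'f' } — disjoint from FOLLOW(A)
  A → E: FIRST \ {ε} = { 'f' } — disjoint from FOLLOW(A)
  A → ε: FIRST \ {ε} = { } — this is the only nullable alternative, skip

C, E have no nullable alternative, so no FIRST/FOLLOW check is needed there.

No FIRST/FOLLOW conflicts found.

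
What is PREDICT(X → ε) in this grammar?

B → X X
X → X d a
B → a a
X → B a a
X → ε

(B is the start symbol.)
{ $, 'a', 'd' }

PREDICT(X → ε) = (FIRST(RHS) \ {ε}) ∪ (FOLLOW(X) if ε ∈ FIRST(RHS), i.e. RHS ⇒* ε)
The right-hand side is ε (FIRST(ε) = { ε }), so the predict set is FOLLOW(X) = { $, 'a', 'd' }
PREDICT(X → ε) = { $, 'a', 'd' }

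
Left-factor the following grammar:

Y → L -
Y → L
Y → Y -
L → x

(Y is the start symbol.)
Y → L Y'
Y' → -
Y' → ε
Y → Y -
L → x

Left-factoring transforms A → αβ₁ | αβ₂ into A → αA' and A' → β₁ | β₂
(α is the longest common prefix among the alternatives). Repeat until
no nonterminal has two alternatives with a common prefix.

Round 1: Y has alternatives sharing prefix 'L'. Introduce Y': Y → L Y'
  Add: Y' → -
  Add: Y' → ε

No remaining common prefixes — done.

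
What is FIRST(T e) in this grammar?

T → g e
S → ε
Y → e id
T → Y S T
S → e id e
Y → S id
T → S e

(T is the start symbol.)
{ 'e', 'g', 'id' }

FIRST sets of the non-terminals involved (from the grammar, by fixed-point iteration):
  FIRST(T) = { 'e', 'g', 'id' }

To compute FIRST(T e), process the symbols left to right:
Symbol T is a non-terminal. Add FIRST(T) \ {ε} = { 'e', 'g', 'id' }
T is not nullable (ε ∉ FIRST(T)), so stop here.
FIRST(T e) = { 'e', 'g', 'id' }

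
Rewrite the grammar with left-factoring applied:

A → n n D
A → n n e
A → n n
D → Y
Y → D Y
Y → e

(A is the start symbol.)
A → n n A'
A' → D
A' → e
A' → ε
D → Y
Y → D Y
Y → e

Left-factoring transforms A → αβ₁ | αβ₂ into A → αA' and A' → β₁ | β₂
(α is the longest common prefix among the alternatives). Repeat until
no nonterminal has two alternatives with a common prefix.

Round 1: A has alternatives sharing prefix 'n n'. Introduce A': A → n n A'
  Add: A' → D
  Add: A' → e
  Add: A' → ε

No remaining common prefixes — done.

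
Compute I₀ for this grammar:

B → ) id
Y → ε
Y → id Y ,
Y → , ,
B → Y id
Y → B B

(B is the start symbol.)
{ [B → . ) id], [B → . Y id], [B' → . B], [Y → . , ,], [Y → . B B], [Y → . id Y ,], [Y → .] }

First, augment the grammar with B' → B
I₀ = CLOSURE({ [B' → . B] }):
  [B' → . B] has the dot before B: add [B → . ) id], [B → . Y id]
  [B → . Y id] has the dot before Y: add [Y → .], [Y → . id Y ,], [Y → . , ,], [Y → . B B]
No further items can be added.

I₀ = { [B → . ) id], [B → . Y id], [B' → . B], [Y → . , ,], [Y → . B B], [Y → . id Y ,], [Y → .] }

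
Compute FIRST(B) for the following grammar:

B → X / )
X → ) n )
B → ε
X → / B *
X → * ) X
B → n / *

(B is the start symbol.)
To compute FIRST(B), examine every production with B on the left-hand side, reading each right-hand side left to right until a non-nullable symbol is reached.

FIRST sets of the other non-terminals involved (by the same procedure, iterated to a fixed point):
  FIRST(X) = { ')', '*', '/' }

From B → X / ):
  - X is a non-terminal: add FIRST(X) \ {ε} = { ')', '*', '/' }
    X is not nullable, so stop
From B → ε:
  - ε-production, so ε ∈ FIRST(B)
From B → n / *:
  - n is a terminal: add 'n' and stop

Collecting: FIRST(B) = { ')', '*', '/', 'n', ε }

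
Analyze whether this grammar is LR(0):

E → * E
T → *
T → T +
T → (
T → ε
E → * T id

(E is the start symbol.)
Augment with E' → E and build the canonical LR(0) collection (I0 = CLOSURE({[E' → . E]}), then GOTO on every symbol after a dot until no new states appear). It has 9 states:
  I0: { [E → . * E], [E → . * T id], [E' → . E] }  — shift
  I1: { [E → * . E], [E → * . T id], [E → . * E], [E → . * T id], [T → . (], [T → . *], [T → . T +], [T → .] }  — shift, reduce
  I2: { [E' → E .] }  — accept
  I3: { [T → ( .] }  — reduce
  I4: { [E → * . E], [E → * . T id], [E → . * E], [E → . * T id], [T → * .], [T → . (], [T → . *], [T → . T +], [T → .] }  — shift, 2 reduces
  I5: { [E → * E .] }  — reduce
  I6: { [E → * T . id], [T → T . +] }  — shift
  I7: { [T → T + .] }  — reduce
  I8: { [E → * T id .] }  — reduce

Conflict in state I1:
  Shift-reduce conflict between [T → .] and [E → . * E]
So the grammar is NOT LR(0).

Answer: No. Shift-reduce conflict between [T → .] and [E → . * E]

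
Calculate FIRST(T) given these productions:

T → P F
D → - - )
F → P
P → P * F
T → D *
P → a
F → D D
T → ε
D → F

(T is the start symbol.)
{ '-', 'a', ε }

FIRST sets of the other non-terminals involved (by the same procedure, iterated to a fixed point):
  FIRST(P) = { 'a' }
  FIRST(D) = { '-', 'a' }

From T → P F:
  - P is a non-terminal: add FIRST(P) \ {ε} = { 'a' }
    P is not nullable, so stop
From T → D *:
  - D is a non-terminal: add FIRST(D) \ {ε} = { '-', 'a' }
    D is not nullable, so stop
From T → ε:
  - ε-production, so ε ∈ FIRST(T)

Collecting: FIRST(T) = { '-', 'a', ε }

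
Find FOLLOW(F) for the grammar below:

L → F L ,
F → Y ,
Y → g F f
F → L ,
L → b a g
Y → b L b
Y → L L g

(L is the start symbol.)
{ 'b', 'f', 'g' }

In L → F L ,: F is followed by L ',', add FIRST(L ',') \ {ε} = { 'b', 'g' }
In Y → g F f: F is followed by f, add FIRST(f) \ {ε} = { 'f' }

Taking the union: FOLLOW(F) = { 'b', 'f', 'g' }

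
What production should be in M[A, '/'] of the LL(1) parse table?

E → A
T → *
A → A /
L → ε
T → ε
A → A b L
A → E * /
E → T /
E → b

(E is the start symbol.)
To find M[A, '/'], we find productions for A where '/' is in the predict set (PREDICT(N → α) = (FIRST(α) \ {ε}) ∪ (FOLLOW(N) if α ⇒* ε)).

Relevant sets:
  FIRST(A) = { '*', '/', 'b' }
  FIRST(E) = { '*', '/', 'b' }

A → A /: PREDICT = { '*', '/', 'b' }
  '/' is in predict set, so this production goes in M[A, '/']
A → A b L: PREDICT = { '*', '/', 'b' }
  '/' is in predict set, so this production goes in M[A, '/']
A → E * /: PREDICT = { '*', '/', 'b' }
  '/' is in predict set, so this production goes in M[A, '/']

M[A, '/'] = A → A /, A → A b L, A → E * /  (a multiply-defined cell — the grammar is not LL(1))

Answer: A → A /, A → A b L, A → E * /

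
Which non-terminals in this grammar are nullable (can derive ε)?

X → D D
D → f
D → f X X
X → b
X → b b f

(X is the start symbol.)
None

There are no ε-productions, so no non-terminal can derive ε.
No non-terminals are nullable.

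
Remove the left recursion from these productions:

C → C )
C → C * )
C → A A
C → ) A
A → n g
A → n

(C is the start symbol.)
C is directly left-recursive. The standard transformation for
  A → A α₁ | ... | A α_m | β₁ | ... | β_n
is
  A  → β₁ A' | ... | β_n A'
  A' → α₁ A' | ... | α_m A' | ε

C → A A becomes C → A A C'
C → ) A becomes C → ) A C'
C → C ) becomes C' → ) C'
C → C * ) becomes C' → * ) C'
Add C' → ε

Productions for other non-terminals are unchanged:
  A → n g
  A → n

Resulting grammar:
C → A A C'
C → ) A C'
C' → ) C'
C' → * ) C'
C' → ε
A → n g
A → n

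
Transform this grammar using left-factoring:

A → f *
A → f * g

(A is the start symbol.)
A → f * A'
A' → ε
A' → g

Left-factoring transforms A → αβ₁ | αβ₂ into A → αA' and A' → β₁ | β₂
(α is the longest common prefix among the alternatives). Repeat until
no nonterminal has two alternatives with a common prefix.

Round 1: A has alternatives sharing prefix 'f *'. Introduce A': A → f * A'
  Add: A' → ε
  Add: A' → g

No remaining common prefixes — done.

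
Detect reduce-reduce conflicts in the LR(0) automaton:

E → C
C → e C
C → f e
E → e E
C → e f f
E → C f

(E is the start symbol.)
Yes — I6: [C → e C .] vs [E → C .]

Augment with E' → E and build the canonical LR(0) collection (I0 = CLOSURE({[E' → . E]}), then GOTO on every symbol after a dot until no new states appear). It has 11 states:
  I0: { [C → . e C], [C → . e f f], [C → . f e], [E → . C f], [E → . C], [E → . e E], [E' → . E] }  — shift
  I1: { [E → C . f], [E → C .] }  — shift, reduce
  I2: { [E' → E .] }  — accept
  I3: { [C → . e C], [C → . e f f], [C → . f e], [C → e . C], [C → e . f f], [E → . C f], [E → . C], [E → . e E], [E → e . E] }  — shift
  I4: { [C → f . e] }  — shift
  I5: { [C → f e .] }  — reduce
  I6: { [C → e C .], [E → C . f], [E → C .] }  — shift, 2 reduces
  I7: { [E → e E .] }  — reduce
  I8: { [C → e f . f], [C → f . e] }  — shift
  I9: { [C → e f f .] }  — reduce
  I10: { [E → C f .] }  — reduce

I6 contains complete items [C → e C .], [E → C .] — reduce-reduce conflict.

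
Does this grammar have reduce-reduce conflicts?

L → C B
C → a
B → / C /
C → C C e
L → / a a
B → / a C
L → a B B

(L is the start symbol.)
No reduce-reduce conflicts

A reduce-reduce conflict occurs when an LR(0) state has two complete items [A → α .] and [B → β .] — both call for a reduction, and with no lookahead the parser cannot choose between them.

Augment with L' → L and build the canonical LR(0) collection (I0 = CLOSURE({[L' → . L]}), then GOTO on every symbol after a dot until no new states appear). It has 18 states:
  I0: { [C → . C C e], [C → . a], [L → . / a a], [L → . C B], [L → . a B B], [L' → . L] }  — shift
  I1: { [L → / . a a] }  — shift
  I2: { [B → . / C /], [B → . / a C], [C → . C C e], [C → . a], [C → C . C e], [L → C . B] }  — shift
  I3: { [L' → L .] }  — accept
  I4: { [B → . / C /], [B → . / a C], [C → a .], [L → a . B B] }  — shift, reduce
  I5: { [B → / . C /], [B → / . a C], [C → . C C e], [C → . a] }  — shift
  I6: { [B → . / C /], [B → . / a C], [L → a B . B] }  — shift
  I7: { [L → a B B .] }  — reduce
  I8: { [B → / C . /], [C → . C C e], [C → . a], [C → C . C e] }  — shift
  I9: { [B → / a . C], [C → . C C e], [C → . a], [C → a .] }  — shift, reduce
  I10: { [B → / a C .], [C → . C C e], [C → . a], [C → C . C e] }  — shift, reduce
  I11: { [C → a .] }  — reduce
  I12: { [C → . C C e], [C → . a], [C → C . C e], [C → C C . e] }  — shift
  I13: { [C → C C e .] }  — reduce
  I14: { [B → / C / .] }  — reduce
  I15: { [L → C B .] }  — reduce
  I16: { [L → / a . a] }  — shift
  I17: { [L → / a a .] }  — reduce

No state contains more than one complete item.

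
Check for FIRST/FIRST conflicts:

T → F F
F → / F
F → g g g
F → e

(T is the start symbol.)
No FIRST/FIRST conflicts.

Productions for F:
  F → / F: FIRST = { '/' }
  F → g g g: FIRST = { 'g' }
  F → e: FIRST = { 'e' }
T has only one production, so no FIRST/FIRST conflict is possible there.

All alternatives of each non-terminal have pairwise disjoint FIRST sets.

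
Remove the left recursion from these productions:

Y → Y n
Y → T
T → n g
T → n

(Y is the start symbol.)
Y → T Y'
Y' → n Y'
Y' → ε
T → n g
T → n

Y is directly left-recursive. The standard transformation for
  A → A α₁ | ... | A α_m | β₁ | ... | β_n
is
  A  → β₁ A' | ... | β_n A'
  A' → α₁ A' | ... | α_m A' | ε

Y → T becomes Y → T Y'
Y → Y n becomes Y' → n Y'
Add Y' → ε

Productions for other non-terminals are unchanged:
  T → n g
  T → n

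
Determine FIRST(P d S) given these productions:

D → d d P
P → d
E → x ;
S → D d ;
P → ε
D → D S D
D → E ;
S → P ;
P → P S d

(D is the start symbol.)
{ ';', 'd', 'x' }

FIRST sets of the non-terminals involved (from the grammar, by fixed-point iteration):
  FIRST(P) = { ';', 'd', 'x', ε }

To compute FIRST(P d S), process the symbols left to right:
Symbol P is a non-terminal. Add FIRST(P) \ {ε} = { ';', 'd', 'x' }
P is nullable (ε ∈ FIRST(P)), continue to the next symbol.
Symbol d is a terminal. Add 'd' and stop.
FIRST(P d S) = { ';', 'd', 'x' }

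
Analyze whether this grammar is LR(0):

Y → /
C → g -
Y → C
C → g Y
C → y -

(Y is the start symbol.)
Augment with Y' → Y and build the canonical LR(0) collection (I0 = CLOSURE({[Y' → . Y]}), then GOTO on every symbol after a dot until no new states appear). It has 9 states:
  I0: { [C → . g -], [C → . g Y], [C → . y -], [Y → . /], [Y → . C], [Y' → . Y] }  — shift
  I1: { [Y → / .] }  — reduce
  I2: { [Y → C .] }  — reduce
  I3: { [Y' → Y .] }  — accept
  I4: { [C → . g -], [C → . g Y], [C → . y -], [C → g . -], [C → g . Y], [Y → . /], [Y → . C] }  — shift
  I5: { [C → y . -] }  — shift
  I6: { [C → y - .] }  — reduce
  I7: { [C → g - .] }  — reduce
  I8: { [C → g Y .] }  — reduce

Every state is either a pure shift/goto state or contains exactly one complete item and nothing to shift — no conflicts. The grammar is LR(0).

Answer: Yes, the grammar is LR(0)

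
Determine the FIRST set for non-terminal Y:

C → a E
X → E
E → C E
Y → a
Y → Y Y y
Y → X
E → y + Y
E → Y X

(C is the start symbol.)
FIRST sets of the other non-terminals involved (by the same procedure, iterated to a fixed point):
  FIRST(X) = { 'a', 'y' }

From Y → a:
  - a is a terminal: add 'a' and stop
From Y → Y Y y:
  - Y is the symbol being defined: contributes nothing new
    Y is not nullable, so stop
From Y → X:
  - X is a non-terminal: add FIRST(X) \ {ε} = { 'a', 'y' }
    X is not nullable, so stop

Collecting: FIRST(Y) = { 'a', 'y' }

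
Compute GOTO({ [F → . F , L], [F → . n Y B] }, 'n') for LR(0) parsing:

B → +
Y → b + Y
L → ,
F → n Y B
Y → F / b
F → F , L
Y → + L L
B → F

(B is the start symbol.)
{ [F → . F , L], [F → . n Y B], [F → n . Y B], [Y → . + L L], [Y → . F / b], [Y → . b + Y] }

GOTO(I, 'n') = CLOSURE({ [A → αX.β] : [A → α.Xβ] ∈ I, X = 'n' })

Items with dot before 'n', with the dot advanced:
  [F → . n Y B] → [F → n . Y B]
Closure of the advanced items:
  [F → n . Y B] has the dot before Y: add [Y → . b + Y], [Y → . F / b], [Y → . + L L]
  [Y → . F / b] has the dot before F: add [F → . n Y B], [F → . F , L]

GOTO = { [F → . F , L], [F → . n Y B], [F → n . Y B], [Y → . + L L], [Y → . F / b], [Y → . b + Y] }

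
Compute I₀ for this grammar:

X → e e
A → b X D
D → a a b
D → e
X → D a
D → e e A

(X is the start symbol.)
{ [D → . a a b], [D → . e e A], [D → . e], [X → . D a], [X → . e e], [X' → . X] }

First, augment the grammar with X' → X
I₀ = CLOSURE({ [X' → . X] }):
  [X' → . X] has the dot before X: add [X → . e e], [X → . D a]
  [X → . D a] has the dot before D: add [D → . a a b], [D → . e], [D → . e e A]
No further items can be added.

I₀ = { [D → . a a b], [D → . e e A], [D → . e], [X → . D a], [X → . e e], [X' → . X] }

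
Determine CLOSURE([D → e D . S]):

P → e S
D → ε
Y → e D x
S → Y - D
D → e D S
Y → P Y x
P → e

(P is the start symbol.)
{ [D → e D . S], [P → . e S], [P → . e], [S → . Y - D], [Y → . P Y x], [Y → . e D x] }

Start with: [D → e D . S]
  [D → e D . S] has the dot before S: add [S → . Y - D]
  [S → . Y - D] has the dot before Y: add [Y → . e D x], [Y → . P Y x]
  [Y → . P Y x] has the dot before P: add [P → . e S], [P → . e]
No further items can be added.

CLOSURE = { [D → e D . S], [P → . e S], [P → . e], [S → . Y - D], [Y → . P Y x], [Y → . e D x] }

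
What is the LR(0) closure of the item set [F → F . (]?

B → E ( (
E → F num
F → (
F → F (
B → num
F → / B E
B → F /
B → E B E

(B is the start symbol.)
To compute CLOSURE, for each item [A → α.Bβ] where B is a non-terminal, add [B → .γ] for all productions B → γ; repeat for the newly added items until nothing changes.

Start with: [F → F . (]
The dot precedes the terminal '(', so nothing is added.

CLOSURE = { [F → F . (] }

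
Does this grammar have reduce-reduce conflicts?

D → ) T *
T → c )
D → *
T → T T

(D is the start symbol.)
A reduce-reduce conflict occurs when an LR(0) state has two complete items [A → α .] and [B → β .] — both call for a reduction, and with no lookahead the parser cannot choose between them.

Augment with D' → D and build the canonical LR(0) collection (I0 = CLOSURE({[D' → . D]}), then GOTO on every symbol after a dot until no new states appear). It has 9 states:
  I0: { [D → . ) T *], [D → . *], [D' → . D] }  — shift
  I1: { [D → ) . T *], [T → . T T], [T → . c )] }  — shift
  I2: { [D → * .] }  — reduce
  I3: { [D' → D .] }  — accept
  I4: { [D → ) T . *], [T → . T T], [T → . c )], [T → T . T] }  — shift
  I5: { [T → c . )] }  — shift
  I6: { [T → c ) .] }  — reduce
  I7: { [D → ) T * .] }  — reduce
  I8: { [T → . T T], [T → . c )], [T → T . T], [T → T T .] }  — shift, reduce

No state contains more than one complete item.

Answer: No reduce-reduce conflicts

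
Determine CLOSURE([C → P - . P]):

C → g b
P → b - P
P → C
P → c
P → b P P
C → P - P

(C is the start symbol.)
To compute CLOSURE, for each item [A → α.Bβ] where B is a non-terminal, add [B → .γ] for all productions B → γ; repeat for the newly added items until nothing changes.

Start with: [C → P - . P]
  [C → P - . P] has the dot before P: add [P → . b - P], [P → . C], [P → . c], [P → . b P P]
  [P → . C] has the dot before C: add [C → . g b], [C → . P - P]
No further items can be added.

CLOSURE = { [C → . P - P], [C → . g b], [C → P - . P], [P → . C], [P → . b - P], [P → . b P P], [P → . c] }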